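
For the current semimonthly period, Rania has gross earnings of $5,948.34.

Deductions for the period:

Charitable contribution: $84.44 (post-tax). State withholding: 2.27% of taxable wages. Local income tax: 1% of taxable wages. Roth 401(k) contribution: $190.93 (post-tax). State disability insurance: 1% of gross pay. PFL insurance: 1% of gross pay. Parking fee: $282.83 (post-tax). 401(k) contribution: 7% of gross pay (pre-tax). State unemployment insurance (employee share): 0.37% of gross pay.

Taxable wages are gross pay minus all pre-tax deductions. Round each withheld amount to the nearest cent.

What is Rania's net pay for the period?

$4,651.89

401(k) contribution: $5,948.34 × 0.07 = $416.38
Taxable wages = $5,948.34 − $416.38 = $5,531.96
Local income tax: $5,531.96 × 0.01 = $55.32
State withholding: $5,531.96 × 0.0227 = $125.58
State disability insurance: $5,948.34 × 0.01 = $59.48
PFL insurance: $5,948.34 × 0.01 = $59.48
State unemployment insurance (employee share): $5,948.34 × 0.0037 = $22.01
Parking fee: $282.83
Charitable contribution: $84.44
Roth 401(k) contribution: $190.93
Total deductions = $416.38 + $55.32 + $125.58 + $59.48 + $59.48 + $22.01 + $282.83 + $84.44 + $190.93 = $1,296.45
Net pay = $5,948.34 − $1,296.45 = $4,651.89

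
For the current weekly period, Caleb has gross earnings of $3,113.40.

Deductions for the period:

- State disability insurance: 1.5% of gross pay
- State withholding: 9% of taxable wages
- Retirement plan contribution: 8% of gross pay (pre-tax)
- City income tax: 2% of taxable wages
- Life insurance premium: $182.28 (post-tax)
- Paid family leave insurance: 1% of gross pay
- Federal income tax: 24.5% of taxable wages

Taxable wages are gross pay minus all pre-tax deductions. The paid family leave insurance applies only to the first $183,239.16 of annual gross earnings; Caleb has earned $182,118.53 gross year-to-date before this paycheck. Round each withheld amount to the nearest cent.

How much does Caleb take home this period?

Retirement plan contribution: $3,113.40 × 0.08 = $249.07
Taxable wages = $3,113.40 − $249.07 = $2,864.33
State withholding: $2,864.33 × 0.09 = $257.79
City income tax: $2,864.33 × 0.02 = $57.29
Federal income tax: $2,864.33 × 0.245 = $701.76
State disability insurance: $3,113.40 × 0.015 = $46.70
Paid family leave insurance: only $183,239.16 − $182,118.53 = $1,120.63 of this check is subject → $1,120.63 × 0.01 = $11.21
Life insurance premium: $182.28
Total deductions = $249.07 + $257.79 + $57.29 + $701.76 + $46.70 + $11.21 + $182.28 = $1,506.10
Net pay = $3,113.40 − $1,506.10 = $1,607.30

$1,607.30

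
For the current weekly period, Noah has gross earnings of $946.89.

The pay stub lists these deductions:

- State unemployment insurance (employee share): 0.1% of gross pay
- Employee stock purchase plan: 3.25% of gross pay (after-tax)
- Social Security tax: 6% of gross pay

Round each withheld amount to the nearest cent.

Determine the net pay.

State unemployment insurance (employee share): $946.89 × 0.001 = $0.95
Social Security tax: $946.89 × 0.06 = $56.81
Employee stock purchase plan: $946.89 × 0.0325 = $30.77
Total deductions = $0.95 + $56.81 + $30.77 = $88.53
Net pay = $946.89 − $88.53 = $858.36

$858.36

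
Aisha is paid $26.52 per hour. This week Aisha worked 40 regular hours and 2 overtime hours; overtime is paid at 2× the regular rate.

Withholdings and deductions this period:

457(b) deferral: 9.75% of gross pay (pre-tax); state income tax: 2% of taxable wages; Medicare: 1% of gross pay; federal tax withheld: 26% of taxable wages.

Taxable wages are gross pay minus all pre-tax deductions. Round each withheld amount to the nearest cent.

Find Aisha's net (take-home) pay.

$746.57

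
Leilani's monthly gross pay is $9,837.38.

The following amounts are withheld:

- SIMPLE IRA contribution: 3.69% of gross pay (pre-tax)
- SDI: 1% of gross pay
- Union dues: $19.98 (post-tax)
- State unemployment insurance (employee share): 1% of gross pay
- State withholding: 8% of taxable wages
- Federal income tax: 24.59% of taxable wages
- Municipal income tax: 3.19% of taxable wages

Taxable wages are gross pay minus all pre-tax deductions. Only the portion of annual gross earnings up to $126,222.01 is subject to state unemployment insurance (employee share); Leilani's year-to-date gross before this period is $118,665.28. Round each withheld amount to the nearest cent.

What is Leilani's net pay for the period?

$5,890.53

SIMPLE IRA contribution: $9,837.38 × 0.0369 = $363.00
Taxable wages = $9,837.38 − $363.00 = $9,474.38
State withholding: $9,474.38 × 0.08 = $757.95
Federal income tax: $9,474.38 × 0.2459 = $2,329.75
Municipal income tax: $9,474.38 × 0.0319 = $302.23
SDI: $9,837.38 × 0.01 = $98.37
State unemployment insurance (employee share): only $126,222.01 − $118,665.28 = $7,556.73 of this check is subject → $7,556.73 × 0.01 = $75.57
Union dues: $19.98
Total deductions = $363.00 + $757.95 + $2,329.75 + $302.23 + $98.37 + $75.57 + $19.98 = $3,946.85
Net pay = $9,837.38 − $3,946.85 = $5,890.53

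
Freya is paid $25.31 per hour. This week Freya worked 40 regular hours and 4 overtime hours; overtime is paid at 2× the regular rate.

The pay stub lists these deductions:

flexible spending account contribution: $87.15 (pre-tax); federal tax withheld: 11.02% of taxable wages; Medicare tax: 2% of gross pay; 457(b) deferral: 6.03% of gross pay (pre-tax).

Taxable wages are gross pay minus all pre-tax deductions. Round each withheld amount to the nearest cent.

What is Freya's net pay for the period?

$913.97

Regular pay: 40 × $25.31 = $1,012.40
Overtime pay: 4 × $25.31 × 2 = $202.48
Gross pay = $1,012.40 + $202.48 = $1,214.88
457(b) deferral: $1,214.88 × 0.0603 = $73.26
Flexible spending account contribution: $87.15
Pre-tax total = $73.26 + $87.15 = $160.41
Taxable wages = $1,214.88 − $160.41 = $1,054.47
Federal tax withheld: $1,054.47 × 0.1102 = $116.20
Medicare tax: $1,214.88 × 0.02 = $24.30
Total deductions = $73.26 + $87.15 + $116.20 + $24.30 = $300.91
Net pay = $1,214.88 − $300.91 = $913.97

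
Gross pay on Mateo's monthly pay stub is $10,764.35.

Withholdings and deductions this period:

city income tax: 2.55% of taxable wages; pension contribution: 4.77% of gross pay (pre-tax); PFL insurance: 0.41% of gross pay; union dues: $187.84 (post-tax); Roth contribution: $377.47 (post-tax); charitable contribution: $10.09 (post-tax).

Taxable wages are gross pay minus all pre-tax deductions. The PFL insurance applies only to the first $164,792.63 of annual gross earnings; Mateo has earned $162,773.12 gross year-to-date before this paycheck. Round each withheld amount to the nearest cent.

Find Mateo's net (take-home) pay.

$9,405.81

Pension contribution: $10,764.35 × 0.0477 = $513.46
Taxable wages = $10,764.35 − $513.46 = $10,250.89
City income tax: $10,250.89 × 0.0255 = $261.40
PFL insurance: only $164,792.63 − $162,773.12 = $2,019.51 of this check is subject → $2,019.51 × 0.0041 = $8.28
Charitable contribution: $10.09
Union dues: $187.84
Roth contribution: $377.47
Total deductions = $513.46 + $261.40 + $8.28 + $10.09 + $187.84 + $377.47 = $1,358.54
Net pay = $10,764.35 − $1,358.54 = $9,405.81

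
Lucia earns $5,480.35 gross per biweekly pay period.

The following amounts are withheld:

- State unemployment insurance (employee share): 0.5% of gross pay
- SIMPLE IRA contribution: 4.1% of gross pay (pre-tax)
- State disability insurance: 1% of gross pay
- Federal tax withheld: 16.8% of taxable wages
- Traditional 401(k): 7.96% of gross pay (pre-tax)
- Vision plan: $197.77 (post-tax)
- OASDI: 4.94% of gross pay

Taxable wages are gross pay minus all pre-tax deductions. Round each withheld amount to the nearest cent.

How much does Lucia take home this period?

$3,459.06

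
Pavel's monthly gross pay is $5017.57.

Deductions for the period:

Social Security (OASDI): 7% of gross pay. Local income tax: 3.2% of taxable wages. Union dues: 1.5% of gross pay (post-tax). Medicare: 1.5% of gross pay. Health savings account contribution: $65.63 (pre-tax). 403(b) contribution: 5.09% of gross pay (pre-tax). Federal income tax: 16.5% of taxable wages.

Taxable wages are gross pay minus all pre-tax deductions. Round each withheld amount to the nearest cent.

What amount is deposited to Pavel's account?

$3269.58

Health savings account contribution: $65.63
403(b) contribution: $5017.57 × 0.0509 = $255.39
Pre-tax total = $65.63 + $255.39 = $321.02
Taxable wages = $5017.57 − $321.02 = $4696.55
Federal income tax: $4696.55 × 0.165 = $774.93
Local income tax: $4696.55 × 0.032 = $150.29
Medicare: $5017.57 × 0.015 = $75.26
Social Security (OASDI): $5017.57 × 0.07 = $351.23
Union dues: $5017.57 × 0.015 = $75.26
Total deductions = $65.63 + $255.39 + $774.93 + $150.29 + $75.26 + $351.23 + $75.26 = $1747.99
Net pay = $5017.57 − $1747.99 = $3269.58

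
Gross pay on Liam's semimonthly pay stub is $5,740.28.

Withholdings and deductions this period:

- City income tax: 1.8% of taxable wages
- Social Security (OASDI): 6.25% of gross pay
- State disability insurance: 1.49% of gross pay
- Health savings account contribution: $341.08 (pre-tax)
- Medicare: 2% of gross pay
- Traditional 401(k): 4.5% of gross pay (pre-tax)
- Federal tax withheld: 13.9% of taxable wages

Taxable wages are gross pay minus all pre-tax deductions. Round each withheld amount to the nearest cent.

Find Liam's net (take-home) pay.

$3,774.66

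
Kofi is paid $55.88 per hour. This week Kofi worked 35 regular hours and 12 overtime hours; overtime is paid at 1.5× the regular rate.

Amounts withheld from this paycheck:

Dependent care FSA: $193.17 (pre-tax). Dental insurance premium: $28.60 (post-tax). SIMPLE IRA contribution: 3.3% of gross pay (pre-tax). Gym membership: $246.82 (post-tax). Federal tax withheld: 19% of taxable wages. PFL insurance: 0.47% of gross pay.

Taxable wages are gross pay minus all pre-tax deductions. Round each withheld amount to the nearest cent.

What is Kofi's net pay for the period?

Regular pay: 35 × $55.88 = $1,955.80
Overtime pay: 12 × $55.88 × 1.5 = $1,005.84
Gross pay = $1,955.80 + $1,005.84 = $2,961.64
SIMPLE IRA contribution: $2,961.64 × 0.033 = $97.73
Dependent care FSA: $193.17
Pre-tax total = $97.73 + $193.17 = $290.90
Taxable wages = $2,961.64 − $290.90 = $2,670.74
Federal tax withheld: $2,670.74 × 0.19 = $507.44
PFL insurance: $2,961.64 × 0.0047 = $13.92
Gym membership: $246.82
Dental insurance premium: $28.60
Total deductions = $97.73 + $193.17 + $507.44 + $13.92 + $246.82 + $28.60 = $1,087.68
Net pay = $2,961.64 − $1,087.68 = $1,873.96

$1,873.96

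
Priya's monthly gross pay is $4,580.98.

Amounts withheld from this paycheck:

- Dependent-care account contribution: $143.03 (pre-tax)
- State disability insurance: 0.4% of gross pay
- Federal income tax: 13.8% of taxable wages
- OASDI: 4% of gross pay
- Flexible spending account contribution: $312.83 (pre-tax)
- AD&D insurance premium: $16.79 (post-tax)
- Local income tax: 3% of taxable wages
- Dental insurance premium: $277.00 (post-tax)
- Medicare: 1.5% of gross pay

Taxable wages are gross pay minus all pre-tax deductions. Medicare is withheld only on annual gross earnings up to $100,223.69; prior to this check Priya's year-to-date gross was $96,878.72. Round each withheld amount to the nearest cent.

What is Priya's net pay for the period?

$2,886.58

Dependent-care account contribution: $143.03
Flexible spending account contribution: $312.83
Pre-tax total = $143.03 + $312.83 = $455.86
Taxable wages = $4,580.98 − $455.86 = $4,125.12
Local income tax: $4,125.12 × 0.03 = $123.75
Federal income tax: $4,125.12 × 0.138 = $569.27
OASDI: $4,580.98 × 0.04 = $183.24
State disability insurance: $4,580.98 × 0.004 = $18.32
Medicare: only $100,223.69 − $96,878.72 = $3,344.97 of this check is subject → $3,344.97 × 0.015 = $50.17
Dental insurance premium: $277.00
AD&D insurance premium: $16.79
Total deductions = $143.03 + $312.83 + $123.75 + $569.27 + $183.24 + $18.32 + $50.17 + $277.00 + $16.79 = $1,694.40
Net pay = $4,580.98 − $1,694.40 = $2,886.58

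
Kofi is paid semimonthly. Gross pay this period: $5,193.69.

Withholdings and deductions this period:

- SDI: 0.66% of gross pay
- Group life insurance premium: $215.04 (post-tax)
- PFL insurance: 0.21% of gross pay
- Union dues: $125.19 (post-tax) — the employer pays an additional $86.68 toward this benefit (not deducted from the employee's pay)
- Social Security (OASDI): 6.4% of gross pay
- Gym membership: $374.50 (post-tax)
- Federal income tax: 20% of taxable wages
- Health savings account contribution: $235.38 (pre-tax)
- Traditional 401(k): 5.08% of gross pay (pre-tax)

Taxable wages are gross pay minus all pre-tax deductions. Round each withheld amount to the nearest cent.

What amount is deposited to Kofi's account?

$2,663.26

Traditional 401(k): $5,193.69 × 0.0508 = $263.84
Health savings account contribution: $235.38
Pre-tax total = $263.84 + $235.38 = $499.22
Taxable wages = $5,193.69 − $499.22 = $4,694.47
Federal income tax: $4,694.47 × 0.2 = $938.89
PFL insurance: $5,193.69 × 0.0021 = $10.91
SDI: $5,193.69 × 0.0066 = $34.28
Social Security (OASDI): $5,193.69 × 0.064 = $332.40
Gym membership: $374.50
Union dues: $125.19
Group life insurance premium: $215.04
(Employer's $86.68 toward union dues is not withheld from the employee.)
Total deductions = $263.84 + $235.38 + $938.89 + $10.91 + $34.28 + $332.40 + $374.50 + $125.19 + $215.04 = $2,530.43
Net pay = $5,193.69 − $2,530.43 = $2,663.26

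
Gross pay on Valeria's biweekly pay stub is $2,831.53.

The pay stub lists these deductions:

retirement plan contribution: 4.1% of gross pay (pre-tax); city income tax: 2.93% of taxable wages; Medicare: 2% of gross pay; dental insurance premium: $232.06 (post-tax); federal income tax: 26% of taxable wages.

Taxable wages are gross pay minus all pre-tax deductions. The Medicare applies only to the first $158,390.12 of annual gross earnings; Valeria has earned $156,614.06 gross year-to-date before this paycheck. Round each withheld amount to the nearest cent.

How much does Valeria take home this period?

Retirement plan contribution: $2,831.53 × 0.041 = $116.09
Taxable wages = $2,831.53 − $116.09 = $2,715.44
City income tax: $2,715.44 × 0.0293 = $79.56
Federal income tax: $2,715.44 × 0.26 = $706.01
Medicare: only $158,390.12 − $156,614.06 = $1,776.06 of this check is subject → $1,776.06 × 0.02 = $35.52
Dental insurance premium: $232.06
Total deductions = $116.09 + $79.56 + $706.01 + $35.52 + $232.06 = $1,169.24
Net pay = $2,831.53 − $1,169.24 = $1,662.29

$1,662.29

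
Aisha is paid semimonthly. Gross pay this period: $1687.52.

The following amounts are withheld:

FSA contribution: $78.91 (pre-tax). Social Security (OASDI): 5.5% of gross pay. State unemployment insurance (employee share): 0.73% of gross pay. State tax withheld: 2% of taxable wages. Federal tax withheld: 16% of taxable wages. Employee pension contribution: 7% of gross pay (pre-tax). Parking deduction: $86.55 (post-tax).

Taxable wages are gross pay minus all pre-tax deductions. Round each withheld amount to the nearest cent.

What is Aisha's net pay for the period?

$1030.51

Employee pension contribution: $1687.52 × 0.07 = $118.13
FSA contribution: $78.91
Pre-tax total = $118.13 + $78.91 = $197.04
Taxable wages = $1687.52 − $197.04 = $1490.48
Federal tax withheld: $1490.48 × 0.16 = $238.48
State tax withheld: $1490.48 × 0.02 = $29.81
State unemployment insurance (employee share): $1687.52 × 0.0073 = $12.32
Social Security (OASDI): $1687.52 × 0.055 = $92.81
Parking deduction: $86.55
Total deductions = $118.13 + $78.91 + $238.48 + $29.81 + $12.32 + $92.81 + $86.55 = $657.01
Net pay = $1687.52 − $657.01 = $1030.51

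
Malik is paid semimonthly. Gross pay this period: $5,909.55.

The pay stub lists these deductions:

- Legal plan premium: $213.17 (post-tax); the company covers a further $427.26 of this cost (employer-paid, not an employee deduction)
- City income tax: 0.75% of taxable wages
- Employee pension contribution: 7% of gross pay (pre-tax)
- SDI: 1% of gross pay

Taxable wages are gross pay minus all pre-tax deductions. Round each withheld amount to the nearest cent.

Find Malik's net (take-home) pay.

$5,182.39

Employee pension contribution: $5,909.55 × 0.07 = $413.67
Taxable wages = $5,909.55 − $413.67 = $5,495.88
City income tax: $5,495.88 × 0.0075 = $41.22
SDI: $5,909.55 × 0.01 = $59.10
Legal plan premium: $213.17
(Employer's $427.26 toward legal plan premium is not withheld from the employee.)
Total deductions = $413.67 + $41.22 + $59.10 + $213.17 = $727.16
Net pay = $5,909.55 − $727.16 = $5,182.39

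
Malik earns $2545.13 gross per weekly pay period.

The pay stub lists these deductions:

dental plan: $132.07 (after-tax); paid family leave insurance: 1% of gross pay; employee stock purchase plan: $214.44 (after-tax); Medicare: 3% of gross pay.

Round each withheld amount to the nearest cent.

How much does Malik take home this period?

Paid family leave insurance: $2545.13 × 0.01 = $25.45
Medicare: $2545.13 × 0.03 = $76.35
Employee stock purchase plan: $214.44
Dental plan: $132.07
Total deductions = $25.45 + $76.35 + $214.44 + $132.07 = $448.31
Net pay = $2545.13 − $448.31 = $2096.82

$2096.82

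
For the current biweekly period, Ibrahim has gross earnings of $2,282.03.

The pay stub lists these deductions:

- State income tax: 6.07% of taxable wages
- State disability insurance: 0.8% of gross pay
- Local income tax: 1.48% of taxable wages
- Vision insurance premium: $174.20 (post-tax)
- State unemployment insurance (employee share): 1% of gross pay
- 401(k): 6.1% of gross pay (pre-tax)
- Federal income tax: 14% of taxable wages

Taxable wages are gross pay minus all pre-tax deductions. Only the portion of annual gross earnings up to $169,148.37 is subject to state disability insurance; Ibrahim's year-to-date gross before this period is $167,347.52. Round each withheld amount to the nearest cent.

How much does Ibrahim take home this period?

401(k): $2,282.03 × 0.061 = $139.20
Taxable wages = $2,282.03 − $139.20 = $2,142.83
State income tax: $2,142.83 × 0.0607 = $130.07
Federal income tax: $2,142.83 × 0.14 = $300.00
Local income tax: $2,142.83 × 0.0148 = $31.71
State unemployment insurance (employee share): $2,282.03 × 0.01 = $22.82
State disability insurance: only $169,148.37 − $167,347.52 = $1,800.85 of this check is subject → $1,800.85 × 0.008 = $14.41
Vision insurance premium: $174.20
Total deductions = $139.20 + $130.07 + $300.00 + $31.71 + $22.82 + $14.41 + $174.20 = $812.41
Net pay = $2,282.03 − $812.41 = $1,469.62

$1,469.62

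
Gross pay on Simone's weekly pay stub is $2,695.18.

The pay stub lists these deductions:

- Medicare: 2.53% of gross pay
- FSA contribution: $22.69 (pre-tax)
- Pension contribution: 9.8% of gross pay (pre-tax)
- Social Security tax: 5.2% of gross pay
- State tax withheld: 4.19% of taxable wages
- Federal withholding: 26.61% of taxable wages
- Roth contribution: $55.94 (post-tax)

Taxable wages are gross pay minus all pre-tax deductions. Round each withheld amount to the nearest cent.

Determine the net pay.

$1,402.31

FSA contribution: $22.69
Pension contribution: $2,695.18 × 0.098 = $264.13
Pre-tax total = $22.69 + $264.13 = $286.82
Taxable wages = $2,695.18 − $286.82 = $2,408.36
State tax withheld: $2,408.36 × 0.0419 = $100.91
Federal withholding: $2,408.36 × 0.2661 = $640.86
Medicare: $2,695.18 × 0.0253 = $68.19
Social Security tax: $2,695.18 × 0.052 = $140.15
Roth contribution: $55.94
Total deductions = $22.69 + $264.13 + $100.91 + $640.86 + $68.19 + $140.15 + $55.94 = $1,292.87
Net pay = $2,695.18 − $1,292.87 = $1,402.31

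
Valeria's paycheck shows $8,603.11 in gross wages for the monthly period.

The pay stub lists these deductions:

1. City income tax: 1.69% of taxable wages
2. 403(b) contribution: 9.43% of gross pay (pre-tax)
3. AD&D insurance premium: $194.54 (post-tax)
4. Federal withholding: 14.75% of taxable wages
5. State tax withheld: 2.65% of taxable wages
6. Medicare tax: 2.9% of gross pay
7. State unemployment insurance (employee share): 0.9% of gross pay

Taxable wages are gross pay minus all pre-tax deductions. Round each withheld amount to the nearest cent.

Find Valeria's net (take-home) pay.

$5,782.92

403(b) contribution: $8,603.11 × 0.0943 = $811.27
Taxable wages = $8,603.11 − $811.27 = $7,791.84
State tax withheld: $7,791.84 × 0.0265 = $206.48
City income tax: $7,791.84 × 0.0169 = $131.68
Federal withholding: $7,791.84 × 0.1475 = $1,149.30
Medicare tax: $8,603.11 × 0.029 = $249.49
State unemployment insurance (employee share): $8,603.11 × 0.009 = $77.43
AD&D insurance premium: $194.54
Total deductions = $811.27 + $206.48 + $131.68 + $1,149.30 + $249.49 + $77.43 + $194.54 = $2,820.19
Net pay = $8,603.11 − $2,820.19 = $5,782.92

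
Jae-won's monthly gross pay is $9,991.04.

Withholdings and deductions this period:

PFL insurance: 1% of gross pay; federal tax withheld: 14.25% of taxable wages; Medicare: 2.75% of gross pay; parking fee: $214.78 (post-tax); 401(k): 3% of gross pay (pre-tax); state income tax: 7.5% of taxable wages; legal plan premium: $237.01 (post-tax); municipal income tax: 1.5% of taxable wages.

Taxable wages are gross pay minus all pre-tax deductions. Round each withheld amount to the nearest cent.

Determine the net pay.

$6,611.63

401(k): $9,991.04 × 0.03 = $299.73
Taxable wages = $9,991.04 − $299.73 = $9,691.31
Municipal income tax: $9,691.31 × 0.015 = $145.37
State income tax: $9,691.31 × 0.075 = $726.85
Federal tax withheld: $9,691.31 × 0.1425 = $1,381.01
Medicare: $9,991.04 × 0.0275 = $274.75
PFL insurance: $9,991.04 × 0.01 = $99.91
Legal plan premium: $237.01
Parking fee: $214.78
Total deductions = $299.73 + $145.37 + $726.85 + $1,381.01 + $274.75 + $99.91 + $237.01 + $214.78 = $3,379.41
Net pay = $9,991.04 − $3,379.41 = $6,611.63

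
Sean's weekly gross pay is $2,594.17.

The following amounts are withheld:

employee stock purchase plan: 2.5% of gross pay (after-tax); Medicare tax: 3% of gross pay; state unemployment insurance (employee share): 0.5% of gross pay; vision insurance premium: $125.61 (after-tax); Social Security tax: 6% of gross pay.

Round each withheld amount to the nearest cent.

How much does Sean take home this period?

Medicare tax: $2,594.17 × 0.03 = $77.83
Social Security tax: $2,594.17 × 0.06 = $155.65
State unemployment insurance (employee share): $2,594.17 × 0.005 = $12.97
Employee stock purchase plan: $2,594.17 × 0.025 = $64.85
Vision insurance premium: $125.61
Total deductions = $77.83 + $155.65 + $12.97 + $64.85 + $125.61 = $436.91
Net pay = $2,594.17 − $436.91 = $2,157.26

$2,157.26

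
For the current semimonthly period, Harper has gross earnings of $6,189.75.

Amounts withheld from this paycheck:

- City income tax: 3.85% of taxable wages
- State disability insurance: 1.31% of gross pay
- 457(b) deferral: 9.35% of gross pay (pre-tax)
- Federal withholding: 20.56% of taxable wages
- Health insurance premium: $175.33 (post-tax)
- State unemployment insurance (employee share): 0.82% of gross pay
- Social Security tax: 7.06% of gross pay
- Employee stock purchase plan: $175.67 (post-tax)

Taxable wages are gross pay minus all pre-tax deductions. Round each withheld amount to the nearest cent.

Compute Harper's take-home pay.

457(b) deferral: $6,189.75 × 0.0935 = $578.74
Taxable wages = $6,189.75 − $578.74 = $5,611.01
City income tax: $5,611.01 × 0.0385 = $216.02
Federal withholding: $5,611.01 × 0.2056 = $1,153.62
Social Security tax: $6,189.75 × 0.0706 = $437.00
State unemployment insurance (employee share): $6,189.75 × 0.0082 = $50.76
State disability insurance: $6,189.75 × 0.0131 = $81.09
Health insurance premium: $175.33
Employee stock purchase plan: $175.67
Total deductions = $578.74 + $216.02 + $1,153.62 + $437.00 + $50.76 + $81.09 + $175.33 + $175.67 = $2,868.23
Net pay = $6,189.75 − $2,868.23 = $3,321.52

$3,321.52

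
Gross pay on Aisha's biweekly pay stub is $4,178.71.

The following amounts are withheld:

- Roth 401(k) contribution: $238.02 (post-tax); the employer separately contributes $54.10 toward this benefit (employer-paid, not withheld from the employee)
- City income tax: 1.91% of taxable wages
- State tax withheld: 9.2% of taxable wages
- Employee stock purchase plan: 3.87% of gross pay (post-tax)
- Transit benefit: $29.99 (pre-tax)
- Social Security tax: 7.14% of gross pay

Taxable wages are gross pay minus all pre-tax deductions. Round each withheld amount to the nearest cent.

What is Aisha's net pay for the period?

$2,989.70

Transit benefit: $29.99
Taxable wages = $4,178.71 − $29.99 = $4,148.72
State tax withheld: $4,148.72 × 0.092 = $381.68
City income tax: $4,148.72 × 0.0191 = $79.24
Social Security tax: $4,178.71 × 0.0714 = $298.36
Roth 401(k) contribution: $238.02
Employee stock purchase plan: $4,178.71 × 0.0387 = $161.72
(Employer's $54.10 toward Roth 401(k) contribution is not withheld from the employee.)
Total deductions = $29.99 + $381.68 + $79.24 + $298.36 + $238.02 + $161.72 = $1,189.01
Net pay = $4,178.71 − $1,189.01 = $2,989.70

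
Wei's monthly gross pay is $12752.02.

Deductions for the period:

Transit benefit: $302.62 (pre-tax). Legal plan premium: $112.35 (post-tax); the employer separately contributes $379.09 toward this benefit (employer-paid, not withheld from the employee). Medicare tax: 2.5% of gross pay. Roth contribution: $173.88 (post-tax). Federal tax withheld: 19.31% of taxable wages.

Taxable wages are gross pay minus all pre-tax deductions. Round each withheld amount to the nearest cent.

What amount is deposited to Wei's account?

Transit benefit: $302.62
Taxable wages = $12752.02 − $302.62 = $12449.40
Federal tax withheld: $12449.40 × 0.1931 = $2403.98
Medicare tax: $12752.02 × 0.025 = $318.80
Legal plan premium: $112.35
Roth contribution: $173.88
(Employer's $379.09 toward legal plan premium is not withheld from the employee.)
Total deductions = $302.62 + $2403.98 + $318.80 + $112.35 + $173.88 = $3311.63
Net pay = $12752.02 − $3311.63 = $9440.39

$9440.39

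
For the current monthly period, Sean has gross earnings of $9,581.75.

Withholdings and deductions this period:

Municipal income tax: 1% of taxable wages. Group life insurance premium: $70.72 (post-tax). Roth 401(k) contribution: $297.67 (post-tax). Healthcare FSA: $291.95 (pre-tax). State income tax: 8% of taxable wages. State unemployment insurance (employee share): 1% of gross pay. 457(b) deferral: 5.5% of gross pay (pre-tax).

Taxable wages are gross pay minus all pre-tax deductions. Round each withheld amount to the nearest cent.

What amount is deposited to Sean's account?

457(b) deferral: $9,581.75 × 0.055 = $527.00
Healthcare FSA: $291.95
Pre-tax total = $527.00 + $291.95 = $818.95
Taxable wages = $9,581.75 − $818.95 = $8,762.80
Municipal income tax: $8,762.80 × 0.01 = $87.63
State income tax: $8,762.80 × 0.08 = $701.02
State unemployment insurance (employee share): $9,581.75 × 0.01 = $95.82
Group life insurance premium: $70.72
Roth 401(k) contribution: $297.67
Total deductions = $527.00 + $291.95 + $87.63 + $701.02 + $95.82 + $70.72 + $297.67 = $2,071.81
Net pay = $9,581.75 − $2,071.81 = $7,509.94

$7,509.94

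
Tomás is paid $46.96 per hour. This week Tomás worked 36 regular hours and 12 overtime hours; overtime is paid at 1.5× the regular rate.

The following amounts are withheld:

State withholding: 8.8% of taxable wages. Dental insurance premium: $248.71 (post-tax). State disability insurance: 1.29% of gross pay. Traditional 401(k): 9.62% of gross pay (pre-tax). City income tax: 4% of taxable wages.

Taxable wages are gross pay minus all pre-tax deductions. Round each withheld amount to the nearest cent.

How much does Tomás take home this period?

$1717.10

Regular pay: 36 × $46.96 = $1690.56
Overtime pay: 12 × $46.96 × 1.5 = $845.28
Gross pay = $1690.56 + $845.28 = $2535.84
Traditional 401(k): $2535.84 × 0.0962 = $243.95
Taxable wages = $2535.84 − $243.95 = $2291.89
City income tax: $2291.89 × 0.04 = $91.68
State withholding: $2291.89 × 0.088 = $201.69
State disability insurance: $2535.84 × 0.0129 = $32.71
Dental insurance premium: $248.71
Total deductions = $243.95 + $91.68 + $201.69 + $32.71 + $248.71 = $818.74
Net pay = $2535.84 − $818.74 = $1717.10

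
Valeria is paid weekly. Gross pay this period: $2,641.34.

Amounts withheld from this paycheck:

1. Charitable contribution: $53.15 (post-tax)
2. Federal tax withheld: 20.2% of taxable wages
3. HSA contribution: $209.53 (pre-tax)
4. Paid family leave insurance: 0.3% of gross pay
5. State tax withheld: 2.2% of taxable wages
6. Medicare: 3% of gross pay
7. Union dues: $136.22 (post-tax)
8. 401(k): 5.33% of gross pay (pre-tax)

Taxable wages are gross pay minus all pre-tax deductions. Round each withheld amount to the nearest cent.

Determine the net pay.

$1,501.31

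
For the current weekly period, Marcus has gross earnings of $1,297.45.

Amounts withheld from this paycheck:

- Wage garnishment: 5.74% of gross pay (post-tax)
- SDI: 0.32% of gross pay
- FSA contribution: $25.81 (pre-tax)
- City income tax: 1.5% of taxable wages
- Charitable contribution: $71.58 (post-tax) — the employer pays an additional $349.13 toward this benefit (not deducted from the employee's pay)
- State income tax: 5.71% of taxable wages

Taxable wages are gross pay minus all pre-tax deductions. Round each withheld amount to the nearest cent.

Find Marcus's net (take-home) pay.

FSA contribution: $25.81
Taxable wages = $1,297.45 − $25.81 = $1,271.64
City income tax: $1,271.64 × 0.015 = $19.07
State income tax: $1,271.64 × 0.0571 = $72.61
SDI: $1,297.45 × 0.0032 = $4.15
Wage garnishment: $1,297.45 × 0.0574 = $74.47
Charitable contribution: $71.58
(Employer's $349.13 toward charitable contribution is not withheld from the employee.)
Total deductions = $25.81 + $19.07 + $72.61 + $4.15 + $74.47 + $71.58 = $267.69
Net pay = $1,297.45 − $267.69 = $1,029.76

$1,029.76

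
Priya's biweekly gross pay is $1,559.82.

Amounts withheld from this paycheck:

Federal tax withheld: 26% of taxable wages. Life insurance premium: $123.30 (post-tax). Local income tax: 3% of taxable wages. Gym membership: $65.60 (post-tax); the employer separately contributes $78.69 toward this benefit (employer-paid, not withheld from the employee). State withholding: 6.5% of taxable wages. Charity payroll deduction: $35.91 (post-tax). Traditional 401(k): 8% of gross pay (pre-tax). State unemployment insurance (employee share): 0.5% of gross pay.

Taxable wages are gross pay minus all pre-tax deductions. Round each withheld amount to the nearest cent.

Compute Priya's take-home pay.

Traditional 401(k): $1,559.82 × 0.08 = $124.79
Taxable wages = $1,559.82 − $124.79 = $1,435.03
Federal tax withheld: $1,435.03 × 0.26 = $373.11
State withholding: $1,435.03 × 0.065 = $93.28
Local income tax: $1,435.03 × 0.03 = $43.05
State unemployment insurance (employee share): $1,559.82 × 0.005 = $7.80
Gym membership: $65.60
Life insurance premium: $123.30
Charity payroll deduction: $35.91
(Employer's $78.69 toward gym membership is not withheld from the employee.)
Total deductions = $124.79 + $373.11 + $93.28 + $43.05 + $7.80 + $65.60 + $123.30 + $35.91 = $866.84
Net pay = $1,559.82 − $866.84 = $692.98

$692.98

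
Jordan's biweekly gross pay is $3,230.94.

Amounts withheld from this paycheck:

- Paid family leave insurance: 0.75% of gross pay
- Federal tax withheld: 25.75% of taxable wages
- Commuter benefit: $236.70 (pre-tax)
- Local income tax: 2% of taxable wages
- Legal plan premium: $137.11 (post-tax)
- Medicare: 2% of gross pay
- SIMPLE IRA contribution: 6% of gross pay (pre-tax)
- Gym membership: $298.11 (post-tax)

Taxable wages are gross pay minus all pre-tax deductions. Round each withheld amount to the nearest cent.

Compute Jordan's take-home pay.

Commuter benefit: $236.70
SIMPLE IRA contribution: $3,230.94 × 0.06 = $193.86
Pre-tax total = $236.70 + $193.86 = $430.56
Taxable wages = $3,230.94 − $430.56 = $2,800.38
Local income tax: $2,800.38 × 0.02 = $56.01
Federal tax withheld: $2,800.38 × 0.2575 = $721.10
Paid family leave insurance: $3,230.94 × 0.0075 = $24.23
Medicare: $3,230.94 × 0.02 = $64.62
Gym membership: $298.11
Legal plan premium: $137.11
Total deductions = $236.70 + $193.86 + $56.01 + $721.10 + $24.23 + $64.62 + $298.11 + $137.11 = $1,731.74
Net pay = $3,230.94 − $1,731.74 = $1,499.20

$1,499.20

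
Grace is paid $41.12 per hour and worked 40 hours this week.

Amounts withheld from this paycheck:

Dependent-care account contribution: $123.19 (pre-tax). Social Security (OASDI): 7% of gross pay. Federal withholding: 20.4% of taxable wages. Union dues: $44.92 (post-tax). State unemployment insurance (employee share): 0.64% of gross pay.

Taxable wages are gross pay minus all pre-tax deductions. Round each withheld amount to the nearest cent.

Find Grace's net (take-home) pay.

Gross pay: 40 × $41.12 = $1,644.80
Dependent-care account contribution: $123.19
Taxable wages = $1,644.80 − $123.19 = $1,521.61
Federal withholding: $1,521.61 × 0.204 = $310.41
Social Security (OASDI): $1,644.80 × 0.07 = $115.14
State unemployment insurance (employee share): $1,644.80 × 0.0064 = $10.53
Union dues: $44.92
Total deductions = $123.19 + $310.41 + $115.14 + $10.53 + $44.92 = $604.19
Net pay = $1,644.80 − $604.19 = $1,040.61

$1,040.61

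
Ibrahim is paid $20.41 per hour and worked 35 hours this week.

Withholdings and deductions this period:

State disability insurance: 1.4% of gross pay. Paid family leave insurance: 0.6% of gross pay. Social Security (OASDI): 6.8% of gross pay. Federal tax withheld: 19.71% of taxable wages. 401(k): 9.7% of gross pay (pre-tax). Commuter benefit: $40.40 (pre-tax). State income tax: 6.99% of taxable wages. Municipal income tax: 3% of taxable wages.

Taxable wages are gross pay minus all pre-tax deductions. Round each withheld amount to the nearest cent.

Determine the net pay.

Gross pay: 35 × $20.41 = $714.35
401(k): $714.35 × 0.097 = $69.29
Commuter benefit: $40.40
Pre-tax total = $69.29 + $40.40 = $109.69
Taxable wages = $714.35 − $109.69 = $604.66
Federal tax withheld: $604.66 × 0.1971 = $119.18
Municipal income tax: $604.66 × 0.03 = $18.14
State income tax: $604.66 × 0.0699 = $42.27
State disability insurance: $714.35 × 0.014 = $10.00
Social Security (OASDI): $714.35 × 0.068 = $48.58
Paid family leave insurance: $714.35 × 0.006 = $4.29
Total deductions = $69.29 + $40.40 + $119.18 + $18.14 + $42.27 + $10.00 + $48.58 + $4.29 = $352.15
Net pay = $714.35 − $352.15 = $362.20

$362.20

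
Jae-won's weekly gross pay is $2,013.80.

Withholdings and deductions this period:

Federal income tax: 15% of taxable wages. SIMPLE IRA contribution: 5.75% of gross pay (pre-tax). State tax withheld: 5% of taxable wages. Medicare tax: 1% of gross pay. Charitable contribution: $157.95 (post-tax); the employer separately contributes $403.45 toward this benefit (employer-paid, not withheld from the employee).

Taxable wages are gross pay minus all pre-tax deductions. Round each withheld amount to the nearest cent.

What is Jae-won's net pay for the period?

$1,340.32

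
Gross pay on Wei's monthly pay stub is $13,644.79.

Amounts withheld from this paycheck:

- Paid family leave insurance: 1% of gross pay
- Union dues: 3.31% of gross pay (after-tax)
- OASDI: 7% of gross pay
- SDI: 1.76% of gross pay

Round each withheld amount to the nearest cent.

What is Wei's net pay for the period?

$11,861.41

Paid family leave insurance: $13,644.79 × 0.01 = $136.45
OASDI: $13,644.79 × 0.07 = $955.14
SDI: $13,644.79 × 0.0176 = $240.15
Union dues: $13,644.79 × 0.0331 = $451.64
Total deductions = $136.45 + $955.14 + $240.15 + $451.64 = $1,783.38
Net pay = $13,644.79 − $1,783.38 = $11,861.41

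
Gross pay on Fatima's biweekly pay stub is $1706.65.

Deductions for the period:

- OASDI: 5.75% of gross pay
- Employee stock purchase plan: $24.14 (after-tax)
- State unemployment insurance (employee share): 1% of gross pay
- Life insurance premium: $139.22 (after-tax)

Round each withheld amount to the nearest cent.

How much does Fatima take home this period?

OASDI: $1706.65 × 0.0575 = $98.13
State unemployment insurance (employee share): $1706.65 × 0.01 = $17.07
Employee stock purchase plan: $24.14
Life insurance premium: $139.22
Total deductions = $98.13 + $17.07 + $24.14 + $139.22 = $278.56
Net pay = $1706.65 − $278.56 = $1428.09

$1428.09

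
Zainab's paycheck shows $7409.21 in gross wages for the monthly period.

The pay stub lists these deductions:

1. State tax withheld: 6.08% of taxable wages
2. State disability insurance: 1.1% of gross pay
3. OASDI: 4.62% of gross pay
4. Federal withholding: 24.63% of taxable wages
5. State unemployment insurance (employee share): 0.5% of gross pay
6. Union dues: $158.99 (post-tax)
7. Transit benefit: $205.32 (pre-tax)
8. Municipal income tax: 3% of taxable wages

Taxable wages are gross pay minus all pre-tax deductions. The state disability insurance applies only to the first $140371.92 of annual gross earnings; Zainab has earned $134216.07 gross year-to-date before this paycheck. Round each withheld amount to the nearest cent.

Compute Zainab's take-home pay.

$4169.39

Transit benefit: $205.32
Taxable wages = $7409.21 − $205.32 = $7203.89
Municipal income tax: $7203.89 × 0.03 = $216.12
State tax withheld: $7203.89 × 0.0608 = $438.00
Federal withholding: $7203.89 × 0.2463 = $1774.32
OASDI: $7409.21 × 0.0462 = $342.31
State unemployment insurance (employee share): $7409.21 × 0.005 = $37.05
State disability insurance: only $140371.92 − $134216.07 = $6155.85 of this check is subject → $6155.85 × 0.011 = $67.71
Union dues: $158.99
Total deductions = $205.32 + $216.12 + $438.00 + $1774.32 + $342.31 + $37.05 + $67.71 + $158.99 = $3239.82
Net pay = $7409.21 − $3239.82 = $4169.39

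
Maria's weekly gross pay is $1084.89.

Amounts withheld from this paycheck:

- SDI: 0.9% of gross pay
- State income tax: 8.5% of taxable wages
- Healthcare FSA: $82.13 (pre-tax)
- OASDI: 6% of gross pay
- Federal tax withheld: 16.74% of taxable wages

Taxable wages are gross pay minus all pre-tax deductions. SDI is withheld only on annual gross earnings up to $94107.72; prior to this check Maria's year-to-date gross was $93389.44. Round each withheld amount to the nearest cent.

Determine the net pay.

Healthcare FSA: $82.13
Taxable wages = $1084.89 − $82.13 = $1002.76
State income tax: $1002.76 × 0.085 = $85.23
Federal tax withheld: $1002.76 × 0.1674 = $167.86
SDI: only $94107.72 − $93389.44 = $718.28 of this check is subject → $718.28 × 0.009 = $6.46
OASDI: $1084.89 × 0.06 = $65.09
Total deductions = $82.13 + $85.23 + $167.86 + $6.46 + $65.09 = $406.77
Net pay = $1084.89 − $406.77 = $678.12

$678.12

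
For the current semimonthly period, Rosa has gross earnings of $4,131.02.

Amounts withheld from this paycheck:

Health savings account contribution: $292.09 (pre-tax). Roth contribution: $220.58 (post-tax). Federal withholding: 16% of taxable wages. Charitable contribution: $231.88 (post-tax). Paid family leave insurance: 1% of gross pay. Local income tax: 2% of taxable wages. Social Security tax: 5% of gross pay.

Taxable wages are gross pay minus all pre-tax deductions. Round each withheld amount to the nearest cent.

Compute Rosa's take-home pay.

Health savings account contribution: $292.09
Taxable wages = $4,131.02 − $292.09 = $3,838.93
Local income tax: $3,838.93 × 0.02 = $76.78
Federal withholding: $3,838.93 × 0.16 = $614.23
Social Security tax: $4,131.02 × 0.05 = $206.55
Paid family leave insurance: $4,131.02 × 0.01 = $41.31
Roth contribution: $220.58
Charitable contribution: $231.88
Total deductions = $292.09 + $76.78 + $614.23 + $206.55 + $41.31 + $220.58 + $231.88 = $1,683.42
Net pay = $4,131.02 − $1,683.42 = $2,447.60

$2,447.60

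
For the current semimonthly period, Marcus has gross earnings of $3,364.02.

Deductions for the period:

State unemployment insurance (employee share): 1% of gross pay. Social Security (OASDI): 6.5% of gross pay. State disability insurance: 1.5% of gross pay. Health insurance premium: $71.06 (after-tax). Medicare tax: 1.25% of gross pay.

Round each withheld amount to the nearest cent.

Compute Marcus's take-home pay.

$2,948.15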